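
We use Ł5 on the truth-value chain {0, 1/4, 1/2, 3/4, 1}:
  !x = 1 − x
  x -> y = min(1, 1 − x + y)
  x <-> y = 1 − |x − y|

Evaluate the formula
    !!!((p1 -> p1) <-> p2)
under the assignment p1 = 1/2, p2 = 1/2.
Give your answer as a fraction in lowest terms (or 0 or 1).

1/2

p1 -> p1 = 1/2 -> 1/2 = 1
(p1 -> p1) <-> p2 = 1 <-> 1/2 = 1/2
!((p1 -> p1) <-> p2) = !1/2 = 1/2
!!((p1 -> p1) <-> p2) = !1/2 = 1/2
!!!((p1 -> p1) <-> p2) = !1/2 = 1/2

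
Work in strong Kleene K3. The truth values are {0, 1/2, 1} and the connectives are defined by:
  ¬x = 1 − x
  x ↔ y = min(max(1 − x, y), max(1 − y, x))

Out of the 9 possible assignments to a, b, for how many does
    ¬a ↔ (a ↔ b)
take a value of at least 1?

2

a = 0, b = 0 ↦ 1  ≥
a = 0, b = 1/2 ↦ 1/2  <
a = 0, b = 1 ↦ 0  <
a = 1/2, b = 0 ↦ 1/2  <
a = 1/2, b = 1/2 ↦ 1/2  <
a = 1/2, b = 1 ↦ 1/2  <
a = 1, b = 0 ↦ 1  ≥
a = 1, b = 1/2 ↦ 1/2  <
a = 1, b = 1 ↦ 0  <
So 2 of the 9 assignments meet the threshold.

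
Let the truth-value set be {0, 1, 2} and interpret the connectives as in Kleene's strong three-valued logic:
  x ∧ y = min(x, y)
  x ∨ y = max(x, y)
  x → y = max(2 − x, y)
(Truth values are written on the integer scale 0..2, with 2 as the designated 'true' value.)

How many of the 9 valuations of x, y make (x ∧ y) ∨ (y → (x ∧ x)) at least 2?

x = 0, y = 0 ↦ 2  ≥
x = 0, y = 1 ↦ 1  <
x = 0, y = 2 ↦ 0  <
x = 1, y = 0 ↦ 2  ≥
x = 1, y = 1 ↦ 1  <
x = 1, y = 2 ↦ 1  <
x = 2, y = 0 ↦ 2  ≥
x = 2, y = 1 ↦ 2  ≥
x = 2, y = 2 ↦ 2  ≥
So 5 of the 9 assignments meet the threshold.

5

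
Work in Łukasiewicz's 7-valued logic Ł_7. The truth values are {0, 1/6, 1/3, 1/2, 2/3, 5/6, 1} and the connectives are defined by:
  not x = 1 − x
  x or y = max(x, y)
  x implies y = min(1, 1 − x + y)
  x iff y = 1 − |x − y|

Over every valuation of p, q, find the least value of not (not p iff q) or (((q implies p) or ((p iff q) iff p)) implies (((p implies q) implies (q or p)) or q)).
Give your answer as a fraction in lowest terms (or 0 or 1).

1/3

Take p = 1/3, q = 1/3:
not p = not 1/3 = 2/3
not p iff q = 2/3 iff 1/3 = 2/3
not (not p iff q) = not 2/3 = 1/3
q implies p = 1/3 implies 1/3 = 1
p iff q = 1/3 iff 1/3 = 1
(p iff q) iff p = 1 iff 1/3 = 1/3
(q implies p) or ((p iff q) iff p) = 1 or 1/3 = 1
p implies q = 1/3 implies 1/3 = 1
q or p = 1/3 or 1/3 = 1/3
(p implies q) implies (q or p) = 1 implies 1/3 = 1/3
((p implies q) implies (q or p)) or q = 1/3 or 1/3 = 1/3
((q implies p) or ((p iff q) iff p)) implies (((p implies q) implies (q or p)) or q) = 1 implies 1/3 = 1/3
not (not p iff q) or (((q implies p) or ((p iff q) iff p)) implies (((p implies q) implies (q or p)) or q)) = 1/3 or 1/3 = 1/3
No assignment yields a value below 1/3, so this is the minimum.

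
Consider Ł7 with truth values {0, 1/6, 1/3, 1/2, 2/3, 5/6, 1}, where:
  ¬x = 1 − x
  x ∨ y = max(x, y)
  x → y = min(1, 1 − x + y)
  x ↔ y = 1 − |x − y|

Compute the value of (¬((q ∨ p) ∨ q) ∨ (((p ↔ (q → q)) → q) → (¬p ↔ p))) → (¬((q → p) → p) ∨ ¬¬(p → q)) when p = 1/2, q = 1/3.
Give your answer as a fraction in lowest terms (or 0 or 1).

q ∨ p = 1/3 ∨ 1/2 = 1/2
(q ∨ p) ∨ q = 1/2 ∨ 1/3 = 1/2
¬((q ∨ p) ∨ q) = ¬1/2 = 1/2
q → q = 1/3 → 1/3 = 1
p ↔ (q → q) = 1/2 ↔ 1 = 1/2
(p ↔ (q → q)) → q = 1/2 → 1/3 = 5/6
¬p = ¬1/2 = 1/2
¬p ↔ p = 1/2 ↔ 1/2 = 1
((p ↔ (q → q)) → q) → (¬p ↔ p) = 5/6 → 1 = 1
¬((q ∨ p) ∨ q) ∨ (((p ↔ (q → q)) → q) → (¬p ↔ p)) = 1/2 ∨ 1 = 1
q → p = 1/3 → 1/2 = 1
(q → p) → p = 1 → 1/2 = 1/2
¬((q → p) → p) = ¬1/2 = 1/2
p → q = 1/2 → 1/3 = 5/6
¬(p → q) = ¬5/6 = 1/6
¬¬(p → q) = ¬1/6 = 5/6
¬((q → p) → p) ∨ ¬¬(p → q) = 1/2 ∨ 5/6 = 5/6
(¬((q ∨ p) ∨ q) ∨ (((p ↔ (q → q)) → q) → (¬p ↔ p))) → (¬((q → p) → p) ∨ ¬¬(p → q)) = 1 → 5/6 = 5/6

5/6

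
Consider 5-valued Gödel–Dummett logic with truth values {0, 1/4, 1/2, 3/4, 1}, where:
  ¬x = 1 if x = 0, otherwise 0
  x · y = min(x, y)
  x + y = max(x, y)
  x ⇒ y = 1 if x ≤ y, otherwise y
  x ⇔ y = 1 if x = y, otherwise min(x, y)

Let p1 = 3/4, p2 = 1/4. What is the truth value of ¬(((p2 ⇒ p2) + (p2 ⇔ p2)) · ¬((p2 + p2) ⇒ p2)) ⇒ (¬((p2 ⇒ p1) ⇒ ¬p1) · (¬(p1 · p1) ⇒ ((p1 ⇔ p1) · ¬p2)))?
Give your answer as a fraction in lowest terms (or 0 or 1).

1

p2 ⇒ p2 = 1/4 ⇒ 1/4 = 1
p2 ⇔ p2 = 1/4 ⇔ 1/4 = 1
(p2 ⇒ p2) + (p2 ⇔ p2) = 1 + 1 = 1
p2 + p2 = 1/4 + 1/4 = 1/4
(p2 + p2) ⇒ p2 = 1/4 ⇒ 1/4 = 1
¬((p2 + p2) ⇒ p2) = ¬1 = 0
((p2 ⇒ p2) + (p2 ⇔ p2)) · ¬((p2 + p2) ⇒ p2) = 1 · 0 = 0
¬(((p2 ⇒ p2) + (p2 ⇔ p2)) · ¬((p2 + p2) ⇒ p2)) = ¬0 = 1
p2 ⇒ p1 = 1/4 ⇒ 3/4 = 1
¬p1 = ¬3/4 = 0
(p2 ⇒ p1) ⇒ ¬p1 = 1 ⇒ 0 = 0
¬((p2 ⇒ p1) ⇒ ¬p1) = ¬0 = 1
p1 · p1 = 3/4 · 3/4 = 3/4
¬(p1 · p1) = ¬3/4 = 0
p1 ⇔ p1 = 3/4 ⇔ 3/4 = 1
¬p2 = ¬1/4 = 0
(p1 ⇔ p1) · ¬p2 = 1 · 0 = 0
¬(p1 · p1) ⇒ ((p1 ⇔ p1) · ¬p2) = 0 ⇒ 0 = 1
¬((p2 ⇒ p1) ⇒ ¬p1) · (¬(p1 · p1) ⇒ ((p1 ⇔ p1) · ¬p2)) = 1 · 1 = 1
¬(((p2 ⇒ p2) + (p2 ⇔ p2)) · ¬((p2 + p2) ⇒ p2)) ⇒ (¬((p2 ⇒ p1) ⇒ ¬p1) · (¬(p1 · p1) ⇒ ((p1 ⇔ p1) · ¬p2))) = 1 ⇒ 1 = 1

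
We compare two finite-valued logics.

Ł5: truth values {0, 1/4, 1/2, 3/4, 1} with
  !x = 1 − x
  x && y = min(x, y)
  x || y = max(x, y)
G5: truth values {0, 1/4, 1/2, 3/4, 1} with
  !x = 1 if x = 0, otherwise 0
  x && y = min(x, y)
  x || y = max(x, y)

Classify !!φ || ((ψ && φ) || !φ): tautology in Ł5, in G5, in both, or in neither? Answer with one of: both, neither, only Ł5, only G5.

In Ł5: at φ = 1/4, ψ = 0 the value is 3/4 — not a tautology.
In G5: every assignment gives 1 — tautology.

only G5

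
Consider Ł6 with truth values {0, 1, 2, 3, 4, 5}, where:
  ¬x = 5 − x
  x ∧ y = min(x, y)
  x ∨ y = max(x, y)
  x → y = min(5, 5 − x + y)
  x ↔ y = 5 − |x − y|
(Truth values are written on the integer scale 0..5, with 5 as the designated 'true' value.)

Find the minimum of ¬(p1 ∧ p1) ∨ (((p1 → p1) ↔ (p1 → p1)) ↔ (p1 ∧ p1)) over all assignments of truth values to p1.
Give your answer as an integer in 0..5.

3

Take p1 = 2:
p1 ∧ p1 = 2 ∧ 2 = 2
¬(p1 ∧ p1) = ¬2 = 3
p1 → p1 = 2 → 2 = 5
p1 → p1 = 2 → 2 = 5
(p1 → p1) ↔ (p1 → p1) = 5 ↔ 5 = 5
p1 ∧ p1 = 2 ∧ 2 = 2
((p1 → p1) ↔ (p1 → p1)) ↔ (p1 ∧ p1) = 5 ↔ 2 = 2
¬(p1 ∧ p1) ∨ (((p1 → p1) ↔ (p1 → p1)) ↔ (p1 ∧ p1)) = 3 ∨ 2 = 3
No assignment yields a value below 3, so this is the minimum.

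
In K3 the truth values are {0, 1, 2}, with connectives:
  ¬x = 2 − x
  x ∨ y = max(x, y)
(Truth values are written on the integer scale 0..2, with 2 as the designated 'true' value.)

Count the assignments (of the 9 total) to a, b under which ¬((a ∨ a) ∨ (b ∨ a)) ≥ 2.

a = 0, b = 0 ↦ 2  ≥
a = 0, b = 1 ↦ 1  <
a = 0, b = 2 ↦ 0  <
a = 1, b = 0 ↦ 1  <
a = 1, b = 1 ↦ 1  <
a = 1, b = 2 ↦ 0  <
a = 2, b = 0 ↦ 0  <
a = 2, b = 1 ↦ 0  <
a = 2, b = 2 ↦ 0  <
So 1 of the 9 assignments meets the threshold.

1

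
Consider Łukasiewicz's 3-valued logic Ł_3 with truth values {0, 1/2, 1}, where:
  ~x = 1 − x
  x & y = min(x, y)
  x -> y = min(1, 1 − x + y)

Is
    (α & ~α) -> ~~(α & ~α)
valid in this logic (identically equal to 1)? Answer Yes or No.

Yes

α = 0 ↦ 1
α = 1/2 ↦ 1
α = 1 ↦ 1
Every assignment gives a value ≥ 1.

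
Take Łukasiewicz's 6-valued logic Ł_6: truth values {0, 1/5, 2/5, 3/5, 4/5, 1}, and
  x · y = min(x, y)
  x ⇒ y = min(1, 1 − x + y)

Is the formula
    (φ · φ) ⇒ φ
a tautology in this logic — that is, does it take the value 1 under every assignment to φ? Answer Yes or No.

φ = 0 ↦ 1
φ = 1/5 ↦ 1
φ = 2/5 ↦ 1
φ = 3/5 ↦ 1
φ = 4/5 ↦ 1
φ = 1 ↦ 1
Every assignment gives a value ≥ 1.

Yes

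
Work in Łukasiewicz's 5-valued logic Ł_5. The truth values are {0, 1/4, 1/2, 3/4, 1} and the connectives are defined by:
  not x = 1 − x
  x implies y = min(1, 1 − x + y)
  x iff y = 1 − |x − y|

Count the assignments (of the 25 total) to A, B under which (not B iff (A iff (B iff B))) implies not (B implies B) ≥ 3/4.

6

value 1: 2 assignments (counts)
value 3/4: 4 assignments (counts)
value 1/2: 6 assignments
value 1/4: 8 assignments
value 0: 5 assignments
So 6 of the 25 assignments meet the threshold.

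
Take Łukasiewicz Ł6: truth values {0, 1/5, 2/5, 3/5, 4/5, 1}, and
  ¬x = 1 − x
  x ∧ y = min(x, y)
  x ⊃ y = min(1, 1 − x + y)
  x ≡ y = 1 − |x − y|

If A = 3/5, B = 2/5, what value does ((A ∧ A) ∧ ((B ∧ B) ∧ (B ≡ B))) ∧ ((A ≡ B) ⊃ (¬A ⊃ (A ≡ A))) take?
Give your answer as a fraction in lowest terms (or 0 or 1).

A ∧ A = 3/5 ∧ 3/5 = 3/5
B ∧ B = 2/5 ∧ 2/5 = 2/5
B ≡ B = 2/5 ≡ 2/5 = 1
(B ∧ B) ∧ (B ≡ B) = 2/5 ∧ 1 = 2/5
(A ∧ A) ∧ ((B ∧ B) ∧ (B ≡ B)) = 3/5 ∧ 2/5 = 2/5
A ≡ B = 3/5 ≡ 2/5 = 4/5
¬A = ¬3/5 = 2/5
A ≡ A = 3/5 ≡ 3/5 = 1
¬A ⊃ (A ≡ A) = 2/5 ⊃ 1 = 1
(A ≡ B) ⊃ (¬A ⊃ (A ≡ A)) = 4/5 ⊃ 1 = 1
((A ∧ A) ∧ ((B ∧ B) ∧ (B ≡ B))) ∧ ((A ≡ B) ⊃ (¬A ⊃ (A ≡ A))) = 2/5 ∧ 1 = 2/5

2/5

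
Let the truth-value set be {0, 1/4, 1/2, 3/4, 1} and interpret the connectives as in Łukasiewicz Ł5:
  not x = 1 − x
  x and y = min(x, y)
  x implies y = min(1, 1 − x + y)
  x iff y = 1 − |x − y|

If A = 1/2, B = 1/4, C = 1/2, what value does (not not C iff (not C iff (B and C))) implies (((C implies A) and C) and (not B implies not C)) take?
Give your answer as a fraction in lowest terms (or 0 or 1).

not C = not 1/2 = 1/2
not not C = not 1/2 = 1/2
not C = not 1/2 = 1/2
B and C = 1/4 and 1/2 = 1/4
not C iff (B and C) = 1/2 iff 1/4 = 3/4
not not C iff (not C iff (B and C)) = 1/2 iff 3/4 = 3/4
C implies A = 1/2 implies 1/2 = 1
(C implies A) and C = 1 and 1/2 = 1/2
not B = not 1/4 = 3/4
not C = not 1/2 = 1/2
not B implies not C = 3/4 implies 1/2 = 3/4
((C implies A) and C) and (not B implies not C) = 1/2 and 3/4 = 1/2
(not not C iff (not C iff (B and C))) implies (((C implies A) and C) and (not B implies not C)) = 3/4 implies 1/2 = 3/4

3/4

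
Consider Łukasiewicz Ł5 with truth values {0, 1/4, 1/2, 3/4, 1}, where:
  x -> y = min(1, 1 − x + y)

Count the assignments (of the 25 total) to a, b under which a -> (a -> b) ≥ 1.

value 1: 19 assignments (counts)
value 3/4: 2 assignments
value 1/2: 2 assignments
value 1/4: 1 assignment
value 0: 1 assignment
So 19 of the 25 assignments meet the threshold.

19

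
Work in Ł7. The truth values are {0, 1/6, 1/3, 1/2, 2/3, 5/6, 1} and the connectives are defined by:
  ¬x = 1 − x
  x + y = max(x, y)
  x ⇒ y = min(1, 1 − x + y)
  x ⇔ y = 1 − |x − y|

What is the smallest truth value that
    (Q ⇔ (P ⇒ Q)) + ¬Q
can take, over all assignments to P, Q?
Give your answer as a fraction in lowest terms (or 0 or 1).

1/2

Take P = 0, Q = 1/2:
P ⇒ Q = 0 ⇒ 1/2 = 1
Q ⇔ (P ⇒ Q) = 1/2 ⇔ 1 = 1/2
¬Q = ¬1/2 = 1/2
(Q ⇔ (P ⇒ Q)) + ¬Q = 1/2 + 1/2 = 1/2
No assignment yields a value below 1/2, so this is the minimum.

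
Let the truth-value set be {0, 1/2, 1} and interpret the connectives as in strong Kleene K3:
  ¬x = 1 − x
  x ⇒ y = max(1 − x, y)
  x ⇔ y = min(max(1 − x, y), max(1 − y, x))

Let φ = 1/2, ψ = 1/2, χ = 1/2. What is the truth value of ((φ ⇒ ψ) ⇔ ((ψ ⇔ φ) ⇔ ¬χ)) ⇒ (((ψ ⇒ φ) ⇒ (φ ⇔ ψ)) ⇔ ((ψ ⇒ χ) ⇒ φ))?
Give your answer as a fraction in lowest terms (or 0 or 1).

1/2

φ ⇒ ψ = 1/2 ⇒ 1/2 = 1/2
ψ ⇔ φ = 1/2 ⇔ 1/2 = 1/2
¬χ = ¬1/2 = 1/2
(ψ ⇔ φ) ⇔ ¬χ = 1/2 ⇔ 1/2 = 1/2
(φ ⇒ ψ) ⇔ ((ψ ⇔ φ) ⇔ ¬χ) = 1/2 ⇔ 1/2 = 1/2
ψ ⇒ φ = 1/2 ⇒ 1/2 = 1/2
φ ⇔ ψ = 1/2 ⇔ 1/2 = 1/2
(ψ ⇒ φ) ⇒ (φ ⇔ ψ) = 1/2 ⇒ 1/2 = 1/2
ψ ⇒ χ = 1/2 ⇒ 1/2 = 1/2
(ψ ⇒ χ) ⇒ φ = 1/2 ⇒ 1/2 = 1/2
((ψ ⇒ φ) ⇒ (φ ⇔ ψ)) ⇔ ((ψ ⇒ χ) ⇒ φ) = 1/2 ⇔ 1/2 = 1/2
((φ ⇒ ψ) ⇔ ((ψ ⇔ φ) ⇔ ¬χ)) ⇒ (((ψ ⇒ φ) ⇒ (φ ⇔ ψ)) ⇔ ((ψ ⇒ χ) ⇒ φ)) = 1/2 ⇒ 1/2 = 1/2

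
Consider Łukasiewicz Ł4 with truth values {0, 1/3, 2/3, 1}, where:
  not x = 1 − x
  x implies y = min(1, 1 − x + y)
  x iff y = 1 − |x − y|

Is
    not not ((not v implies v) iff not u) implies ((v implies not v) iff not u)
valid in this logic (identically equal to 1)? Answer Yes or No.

Counterexample: take u = 0, v = 2/3.
not v = not 2/3 = 1/3
not v implies v = 1/3 implies 2/3 = 1
not u = not 0 = 1
(not v implies v) iff not u = 1 iff 1 = 1
not ((not v implies v) iff not u) = not 1 = 0
not not ((not v implies v) iff not u) = not 0 = 1
not v = not 2/3 = 1/3
v implies not v = 2/3 implies 1/3 = 2/3
not u = not 0 = 1
(v implies not v) iff not u = 2/3 iff 1 = 2/3
not not ((not v implies v) iff not u) implies ((v implies not v) iff not u) = 1 implies 2/3 = 2/3
This gives 2/3 ≠ 1.

No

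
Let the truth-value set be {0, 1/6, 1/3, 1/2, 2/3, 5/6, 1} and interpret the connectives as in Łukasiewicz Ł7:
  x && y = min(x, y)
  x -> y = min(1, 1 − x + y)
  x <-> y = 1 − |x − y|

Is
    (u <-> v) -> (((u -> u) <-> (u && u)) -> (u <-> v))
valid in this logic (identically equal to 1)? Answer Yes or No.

At u = 1, v = 1/6, for instance:
u <-> v = 1 <-> 1/6 = 1/6
u -> u = 1 -> 1 = 1
u && u = 1 && 1 = 1
(u -> u) <-> (u && u) = 1 <-> 1 = 1
((u -> u) <-> (u && u)) -> (u <-> v) = 1 -> 1/6 = 1/6
(u <-> v) -> (((u -> u) <-> (u && u)) -> (u <-> v)) = 1/6 -> 1/6 = 1
and checking the remaining 48 assignments likewise gives ≥ 1 in every case.

Yes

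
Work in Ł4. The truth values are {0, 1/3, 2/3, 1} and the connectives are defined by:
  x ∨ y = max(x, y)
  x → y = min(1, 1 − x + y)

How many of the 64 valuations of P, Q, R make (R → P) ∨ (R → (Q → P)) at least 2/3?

value 1: 54 assignments (counts)
value 2/3: 6 assignments (counts)
value 1/3: 3 assignments
value 0: 1 assignment
So 60 of the 64 assignments meet the threshold.

60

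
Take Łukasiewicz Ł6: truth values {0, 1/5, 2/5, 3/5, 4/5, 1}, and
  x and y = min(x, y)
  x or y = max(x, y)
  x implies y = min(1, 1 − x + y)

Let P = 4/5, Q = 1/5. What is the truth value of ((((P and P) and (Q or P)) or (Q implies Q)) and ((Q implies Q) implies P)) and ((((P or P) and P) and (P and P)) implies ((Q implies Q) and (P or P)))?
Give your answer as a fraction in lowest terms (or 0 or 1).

4/5

P and P = 4/5 and 4/5 = 4/5
Q or P = 1/5 or 4/5 = 4/5
(P and P) and (Q or P) = 4/5 and 4/5 = 4/5
Q implies Q = 1/5 implies 1/5 = 1
((P and P) and (Q or P)) or (Q implies Q) = 4/5 or 1 = 1
Q implies Q = 1/5 implies 1/5 = 1
(Q implies Q) implies P = 1 implies 4/5 = 4/5
(((P and P) and (Q or P)) or (Q implies Q)) and ((Q implies Q) implies P) = 1 and 4/5 = 4/5
P or P = 4/5 or 4/5 = 4/5
(P or P) and P = 4/5 and 4/5 = 4/5
P and P = 4/5 and 4/5 = 4/5
((P or P) and P) and (P and P) = 4/5 and 4/5 = 4/5
Q implies Q = 1/5 implies 1/5 = 1
P or P = 4/5 or 4/5 = 4/5
(Q implies Q) and (P or P) = 1 and 4/5 = 4/5
(((P or P) and P) and (P and P)) implies ((Q implies Q) and (P or P)) = 4/5 implies 4/5 = 1
((((P and P) and (Q or P)) or (Q implies Q)) and ((Q implies Q) implies P)) and ((((P or P) and P) and (P and P)) implies ((Q implies Q) and (P or P))) = 4/5 and 1 = 4/5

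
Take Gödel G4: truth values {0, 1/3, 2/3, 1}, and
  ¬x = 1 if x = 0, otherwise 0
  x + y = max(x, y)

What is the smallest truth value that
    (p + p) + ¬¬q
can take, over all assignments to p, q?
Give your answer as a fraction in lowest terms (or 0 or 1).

0

Take p = 0, q = 0:
p + p = 0 + 0 = 0
¬q = ¬0 = 1
¬¬q = ¬1 = 0
(p + p) + ¬¬q = 0 + 0 = 0
No assignment yields a value below 0, so this is the minimum.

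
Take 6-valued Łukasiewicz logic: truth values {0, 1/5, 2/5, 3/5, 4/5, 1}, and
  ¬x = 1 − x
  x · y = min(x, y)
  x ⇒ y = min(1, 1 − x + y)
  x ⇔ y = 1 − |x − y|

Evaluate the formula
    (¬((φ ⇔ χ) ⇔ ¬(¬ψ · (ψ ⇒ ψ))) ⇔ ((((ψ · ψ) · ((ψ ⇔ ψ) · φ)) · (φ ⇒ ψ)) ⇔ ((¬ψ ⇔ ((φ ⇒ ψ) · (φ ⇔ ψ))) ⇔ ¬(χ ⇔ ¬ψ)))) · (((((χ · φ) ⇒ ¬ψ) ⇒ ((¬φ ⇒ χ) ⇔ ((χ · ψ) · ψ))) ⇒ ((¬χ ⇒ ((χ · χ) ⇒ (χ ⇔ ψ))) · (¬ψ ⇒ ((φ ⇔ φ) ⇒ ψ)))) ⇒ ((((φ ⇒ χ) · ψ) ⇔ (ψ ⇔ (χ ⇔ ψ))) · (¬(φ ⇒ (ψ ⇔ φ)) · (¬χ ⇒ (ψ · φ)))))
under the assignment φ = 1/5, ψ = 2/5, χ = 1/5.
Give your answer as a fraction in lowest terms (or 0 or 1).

0

φ ⇔ χ = 1/5 ⇔ 1/5 = 1
¬ψ = ¬2/5 = 3/5
ψ ⇒ ψ = 2/5 ⇒ 2/5 = 1
¬ψ · (ψ ⇒ ψ) = 3/5 · 1 = 3/5
¬(¬ψ · (ψ ⇒ ψ)) = ¬3/5 = 2/5
(φ ⇔ χ) ⇔ ¬(¬ψ · (ψ ⇒ ψ)) = 1 ⇔ 2/5 = 2/5
¬((φ ⇔ χ) ⇔ ¬(¬ψ · (ψ ⇒ ψ))) = ¬2/5 = 3/5
ψ · ψ = 2/5 · 2/5 = 2/5
ψ ⇔ ψ = 2/5 ⇔ 2/5 = 1
(ψ ⇔ ψ) · φ = 1 · 1/5 = 1/5
(ψ · ψ) · ((ψ ⇔ ψ) · φ) = 2/5 · 1/5 = 1/5
φ ⇒ ψ = 1/5 ⇒ 2/5 = 1
((ψ · ψ) · ((ψ ⇔ ψ) · φ)) · (φ ⇒ ψ) = 1/5 · 1 = 1/5
¬ψ = ¬2/5 = 3/5
φ ⇒ ψ = 1/5 ⇒ 2/5 = 1
φ ⇔ ψ = 1/5 ⇔ 2/5 = 4/5
(φ ⇒ ψ) · (φ ⇔ ψ) = 1 · 4/5 = 4/5
¬ψ ⇔ ((φ ⇒ ψ) · (φ ⇔ ψ)) = 3/5 ⇔ 4/5 = 4/5
¬ψ = ¬2/5 = 3/5
χ ⇔ ¬ψ = 1/5 ⇔ 3/5 = 3/5
¬(χ ⇔ ¬ψ) = ¬3/5 = 2/5
(¬ψ ⇔ ((φ ⇒ ψ) · (φ ⇔ ψ))) ⇔ ¬(χ ⇔ ¬ψ) = 4/5 ⇔ 2/5 = 3/5
(((ψ · ψ) · ((ψ ⇔ ψ) · φ)) · (φ ⇒ ψ)) ⇔ ((¬ψ ⇔ ((φ ⇒ ψ) · (φ ⇔ ψ))) ⇔ ¬(χ ⇔ ¬ψ)) = 1/5 ⇔ 3/5 = 3/5
¬((φ ⇔ χ) ⇔ ¬(¬ψ · (ψ ⇒ ψ))) ⇔ ((((ψ · ψ) · ((ψ ⇔ ψ) · φ)) · (φ ⇒ ψ)) ⇔ ((¬ψ ⇔ ((φ ⇒ ψ) · (φ ⇔ ψ))) ⇔ ¬(χ ⇔ ¬ψ))) = 3/5 ⇔ 3/5 = 1
χ · φ = 1/5 · 1/5 = 1/5
¬ψ = ¬2/5 = 3/5
(χ · φ) ⇒ ¬ψ = 1/5 ⇒ 3/5 = 1
¬φ = ¬1/5 = 4/5
¬φ ⇒ χ = 4/5 ⇒ 1/5 = 2/5
χ · ψ = 1/5 · 2/5 = 1/5
(χ · ψ) · ψ = 1/5 · 2/5 = 1/5
(¬φ ⇒ χ) ⇔ ((χ · ψ) · ψ) = 2/5 ⇔ 1/5 = 4/5
((χ · φ) ⇒ ¬ψ) ⇒ ((¬φ ⇒ χ) ⇔ ((χ · ψ) · ψ)) = 1 ⇒ 4/5 = 4/5
¬χ = ¬1/5 = 4/5
χ · χ = 1/5 · 1/5 = 1/5
χ ⇔ ψ = 1/5 ⇔ 2/5 = 4/5
(χ · χ) ⇒ (χ ⇔ ψ) = 1/5 ⇒ 4/5 = 1
¬χ ⇒ ((χ · χ) ⇒ (χ ⇔ ψ)) = 4/5 ⇒ 1 = 1
¬ψ = ¬2/5 = 3/5
φ ⇔ φ = 1/5 ⇔ 1/5 = 1
(φ ⇔ φ) ⇒ ψ = 1 ⇒ 2/5 = 2/5
¬ψ ⇒ ((φ ⇔ φ) ⇒ ψ) = 3/5 ⇒ 2/5 = 4/5
(¬χ ⇒ ((χ · χ) ⇒ (χ ⇔ ψ))) · (¬ψ ⇒ ((φ ⇔ φ) ⇒ ψ)) = 1 · 4/5 = 4/5
(((χ · φ) ⇒ ¬ψ) ⇒ ((¬φ ⇒ χ) ⇔ ((χ · ψ) · ψ))) ⇒ ((¬χ ⇒ ((χ · χ) ⇒ (χ ⇔ ψ))) · (¬ψ ⇒ ((φ ⇔ φ) ⇒ ψ))) = 4/5 ⇒ 4/5 = 1
φ ⇒ χ = 1/5 ⇒ 1/5 = 1
(φ ⇒ χ) · ψ = 1 · 2/5 = 2/5
χ ⇔ ψ = 1/5 ⇔ 2/5 = 4/5
ψ ⇔ (χ ⇔ ψ) = 2/5 ⇔ 4/5 = 3/5
((φ ⇒ χ) · ψ) ⇔ (ψ ⇔ (χ ⇔ ψ)) = 2/5 ⇔ 3/5 = 4/5
ψ ⇔ φ = 2/5 ⇔ 1/5 = 4/5
φ ⇒ (ψ ⇔ φ) = 1/5 ⇒ 4/5 = 1
¬(φ ⇒ (ψ ⇔ φ)) = ¬1 = 0
¬χ = ¬1/5 = 4/5
ψ · φ = 2/5 · 1/5 = 1/5
¬χ ⇒ (ψ · φ) = 4/5 ⇒ 1/5 = 2/5
¬(φ ⇒ (ψ ⇔ φ)) · (¬χ ⇒ (ψ · φ)) = 0 · 2/5 = 0
(((φ ⇒ χ) · ψ) ⇔ (ψ ⇔ (χ ⇔ ψ))) · (¬(φ ⇒ (ψ ⇔ φ)) · (¬χ ⇒ (ψ · φ))) = 4/5 · 0 = 0
((((χ · φ) ⇒ ¬ψ) ⇒ ((¬φ ⇒ χ) ⇔ ((χ · ψ) · ψ))) ⇒ ((¬χ ⇒ ((χ · χ) ⇒ (χ ⇔ ψ))) · (¬ψ ⇒ ((φ ⇔ φ) ⇒ ψ)))) ⇒ ((((φ ⇒ χ) · ψ) ⇔ (ψ ⇔ (χ ⇔ ψ))) · (¬(φ ⇒ (ψ ⇔ φ)) · (¬χ ⇒ (ψ · φ)))) = 1 ⇒ 0 = 0
(¬((φ ⇔ χ) ⇔ ¬(¬ψ · (ψ ⇒ ψ))) ⇔ ((((ψ · ψ) · ((ψ ⇔ ψ) · φ)) · (φ ⇒ ψ)) ⇔ ((¬ψ ⇔ ((φ ⇒ ψ) · (φ ⇔ ψ))) ⇔ ¬(χ ⇔ ¬ψ)))) · (((((χ · φ) ⇒ ¬ψ) ⇒ ((¬φ ⇒ χ) ⇔ ((χ · ψ) · ψ))) ⇒ ((¬χ ⇒ ((χ · χ) ⇒ (χ ⇔ ψ))) · (¬ψ ⇒ ((φ ⇔ φ) ⇒ ψ)))) ⇒ ((((φ ⇒ χ) · ψ) ⇔ (ψ ⇔ (χ ⇔ ψ))) · (¬(φ ⇒ (ψ ⇔ φ)) · (¬χ ⇒ (ψ · φ))))) = 1 · 0 = 0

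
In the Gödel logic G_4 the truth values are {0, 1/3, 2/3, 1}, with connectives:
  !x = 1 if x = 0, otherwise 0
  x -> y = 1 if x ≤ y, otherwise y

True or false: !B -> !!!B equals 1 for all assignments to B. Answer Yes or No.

Yes

B = 0 ↦ 1
B = 1/3 ↦ 1
B = 2/3 ↦ 1
B = 1 ↦ 1
Every assignment gives a value ≥ 1.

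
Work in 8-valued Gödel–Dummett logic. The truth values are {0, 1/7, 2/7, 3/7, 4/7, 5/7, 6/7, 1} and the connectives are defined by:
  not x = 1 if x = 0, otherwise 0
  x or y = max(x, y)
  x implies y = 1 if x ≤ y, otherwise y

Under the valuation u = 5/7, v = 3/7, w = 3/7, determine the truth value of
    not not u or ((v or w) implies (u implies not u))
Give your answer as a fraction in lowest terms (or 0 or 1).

not u = not 5/7 = 0
not not u = not 0 = 1
v or w = 3/7 or 3/7 = 3/7
not u = not 5/7 = 0
u implies not u = 5/7 implies 0 = 0
(v or w) implies (u implies not u) = 3/7 implies 0 = 0
not not u or ((v or w) implies (u implies not u)) = 1 or 0 = 1

1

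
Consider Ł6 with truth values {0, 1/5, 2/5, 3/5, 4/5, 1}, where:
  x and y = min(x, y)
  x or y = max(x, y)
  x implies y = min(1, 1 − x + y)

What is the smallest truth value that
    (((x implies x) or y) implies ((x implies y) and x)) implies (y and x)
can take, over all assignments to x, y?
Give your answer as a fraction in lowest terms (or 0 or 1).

3/5

Take x = 2/5, y = 0:
x implies x = 2/5 implies 2/5 = 1
(x implies x) or y = 1 or 0 = 1
x implies y = 2/5 implies 0 = 3/5
(x implies y) and x = 3/5 and 2/5 = 2/5
((x implies x) or y) implies ((x implies y) and x) = 1 implies 2/5 = 2/5
y and x = 0 and 2/5 = 0
(((x implies x) or y) implies ((x implies y) and x)) implies (y and x) = 2/5 implies 0 = 3/5
No assignment yields a value below 3/5, so this is the minimum.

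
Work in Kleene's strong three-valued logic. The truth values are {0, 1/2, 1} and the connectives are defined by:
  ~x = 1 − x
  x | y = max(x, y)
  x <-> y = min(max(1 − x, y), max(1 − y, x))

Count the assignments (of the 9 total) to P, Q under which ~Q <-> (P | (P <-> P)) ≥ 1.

2

P = 0, Q = 0 ↦ 1  ≥
P = 0, Q = 1/2 ↦ 1/2  <
P = 0, Q = 1 ↦ 0  <
P = 1/2, Q = 0 ↦ 1/2  <
P = 1/2, Q = 1/2 ↦ 1/2  <
P = 1/2, Q = 1 ↦ 1/2  <
P = 1, Q = 0 ↦ 1  ≥
P = 1, Q = 1/2 ↦ 1/2  <
P = 1, Q = 1 ↦ 0  <
So 2 of the 9 assignments meet the threshold.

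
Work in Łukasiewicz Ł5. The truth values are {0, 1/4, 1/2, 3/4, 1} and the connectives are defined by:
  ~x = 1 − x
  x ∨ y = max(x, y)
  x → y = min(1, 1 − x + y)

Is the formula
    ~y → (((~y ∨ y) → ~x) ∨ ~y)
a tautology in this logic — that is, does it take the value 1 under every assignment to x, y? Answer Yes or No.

At x = 1/2, y = 3/4, for instance:
~y = ~3/4 = 1/4
~y = ~3/4 = 1/4
~y ∨ y = 1/4 ∨ 3/4 = 3/4
~x = ~1/2 = 1/2
(~y ∨ y) → ~x = 3/4 → 1/2 = 3/4
((~y ∨ y) → ~x) ∨ ~y = 3/4 ∨ 1/4 = 3/4
~y → (((~y ∨ y) → ~x) ∨ ~y) = 1/4 → 3/4 = 1
and checking the remaining 24 assignments likewise gives ≥ 1 in every case.

Yes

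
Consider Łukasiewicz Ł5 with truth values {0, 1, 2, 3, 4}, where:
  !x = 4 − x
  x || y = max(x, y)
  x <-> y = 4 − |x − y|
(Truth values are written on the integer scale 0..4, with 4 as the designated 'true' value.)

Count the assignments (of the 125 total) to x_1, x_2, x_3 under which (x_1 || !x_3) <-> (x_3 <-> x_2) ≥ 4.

34

value 4: 34 assignments (counts)
value 3: 43 assignments
value 2: 28 assignments
value 1: 13 assignments
value 0: 7 assignments
So 34 of the 125 assignments meet the threshold.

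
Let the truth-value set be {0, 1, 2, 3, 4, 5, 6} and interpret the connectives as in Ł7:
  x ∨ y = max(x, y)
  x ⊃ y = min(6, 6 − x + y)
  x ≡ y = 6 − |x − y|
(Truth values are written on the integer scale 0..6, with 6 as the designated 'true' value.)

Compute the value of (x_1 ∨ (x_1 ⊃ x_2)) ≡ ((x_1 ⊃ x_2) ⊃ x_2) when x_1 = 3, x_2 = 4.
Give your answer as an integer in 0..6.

4

x_1 ⊃ x_2 = 3 ⊃ 4 = 6
x_1 ∨ (x_1 ⊃ x_2) = 3 ∨ 6 = 6
x_1 ⊃ x_2 = 3 ⊃ 4 = 6
(x_1 ⊃ x_2) ⊃ x_2 = 6 ⊃ 4 = 4
(x_1 ∨ (x_1 ⊃ x_2)) ≡ ((x_1 ⊃ x_2) ⊃ x_2) = 6 ≡ 4 = 4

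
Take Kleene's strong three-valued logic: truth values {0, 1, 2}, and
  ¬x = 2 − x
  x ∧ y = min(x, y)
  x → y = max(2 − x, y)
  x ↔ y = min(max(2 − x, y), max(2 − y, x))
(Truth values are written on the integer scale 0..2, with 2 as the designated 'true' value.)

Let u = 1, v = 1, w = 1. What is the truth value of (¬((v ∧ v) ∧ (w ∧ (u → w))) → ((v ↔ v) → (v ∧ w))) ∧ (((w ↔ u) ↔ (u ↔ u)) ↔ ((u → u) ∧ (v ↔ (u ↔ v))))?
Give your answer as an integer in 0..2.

v ∧ v = 1 ∧ 1 = 1
u → w = 1 → 1 = 1
w ∧ (u → w) = 1 ∧ 1 = 1
(v ∧ v) ∧ (w ∧ (u → w)) = 1 ∧ 1 = 1
¬((v ∧ v) ∧ (w ∧ (u → w))) = ¬1 = 1
v ↔ v = 1 ↔ 1 = 1
v ∧ w = 1 ∧ 1 = 1
(v ↔ v) → (v ∧ w) = 1 → 1 = 1
¬((v ∧ v) ∧ (w ∧ (u → w))) → ((v ↔ v) → (v ∧ w)) = 1 → 1 = 1
w ↔ u = 1 ↔ 1 = 1
u ↔ u = 1 ↔ 1 = 1
(w ↔ u) ↔ (u ↔ u) = 1 ↔ 1 = 1
u → u = 1 → 1 = 1
u ↔ v = 1 ↔ 1 = 1
v ↔ (u ↔ v) = 1 ↔ 1 = 1
(u → u) ∧ (v ↔ (u ↔ v)) = 1 ∧ 1 = 1
((w ↔ u) ↔ (u ↔ u)) ↔ ((u → u) ∧ (v ↔ (u ↔ v))) = 1 ↔ 1 = 1
(¬((v ∧ v) ∧ (w ∧ (u → w))) → ((v ↔ v) → (v ∧ w))) ∧ (((w ↔ u) ↔ (u ↔ u)) ↔ ((u → u) ∧ (v ↔ (u ↔ v)))) = 1 ∧ 1 = 1

1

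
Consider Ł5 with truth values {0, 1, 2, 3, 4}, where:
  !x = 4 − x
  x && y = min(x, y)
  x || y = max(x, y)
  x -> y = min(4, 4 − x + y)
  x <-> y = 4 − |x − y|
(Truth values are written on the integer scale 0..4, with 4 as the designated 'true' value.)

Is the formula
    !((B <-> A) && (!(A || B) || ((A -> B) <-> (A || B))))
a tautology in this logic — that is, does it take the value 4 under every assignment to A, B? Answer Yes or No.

Counterexample: take A = 0, B = 0.
B <-> A = 0 <-> 0 = 4
A || B = 0 || 0 = 0
!(A || B) = !0 = 4
A -> B = 0 -> 0 = 4
A || B = 0 || 0 = 0
(A -> B) <-> (A || B) = 4 <-> 0 = 0
!(A || B) || ((A -> B) <-> (A || B)) = 4 || 0 = 4
(B <-> A) && (!(A || B) || ((A -> B) <-> (A || B))) = 4 && 4 = 4
!((B <-> A) && (!(A || B) || ((A -> B) <-> (A || B)))) = !4 = 0
This gives 0 ≠ 4.

No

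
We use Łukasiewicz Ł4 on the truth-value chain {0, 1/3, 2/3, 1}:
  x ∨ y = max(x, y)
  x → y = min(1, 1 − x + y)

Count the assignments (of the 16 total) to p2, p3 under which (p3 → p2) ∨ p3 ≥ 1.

13

p2 = 0, p3 = 0 ↦ 1  ≥
p2 = 0, p3 = 1/3 ↦ 2/3  <
p2 = 0, p3 = 2/3 ↦ 2/3  <
p2 = 0, p3 = 1 ↦ 1  ≥
p2 = 1/3, p3 = 0 ↦ 1  ≥
p2 = 1/3, p3 = 1/3 ↦ 1  ≥
p2 = 1/3, p3 = 2/3 ↦ 2/3  <
p2 = 1/3, p3 = 1 ↦ 1  ≥
p2 = 2/3, p3 = 0 ↦ 1  ≥
p2 = 2/3, p3 = 1/3 ↦ 1  ≥
p2 = 2/3, p3 = 2/3 ↦ 1  ≥
p2 = 2/3, p3 = 1 ↦ 1  ≥
p2 = 1, p3 = 0 ↦ 1  ≥
p2 = 1, p3 = 1/3 ↦ 1  ≥
p2 = 1, p3 = 2/3 ↦ 1  ≥
p2 = 1, p3 = 1 ↦ 1  ≥
So 13 of the 16 assignments meet the threshold.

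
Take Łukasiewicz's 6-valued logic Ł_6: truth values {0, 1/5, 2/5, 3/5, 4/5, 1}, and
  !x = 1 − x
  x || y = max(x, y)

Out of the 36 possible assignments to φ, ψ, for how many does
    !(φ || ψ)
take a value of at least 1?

1

value 1: 1 assignment (counts)
value 4/5: 3 assignments
value 3/5: 5 assignments
value 2/5: 7 assignments
value 1/5: 9 assignments
value 0: 11 assignments
So 1 of the 36 assignments meets the threshold.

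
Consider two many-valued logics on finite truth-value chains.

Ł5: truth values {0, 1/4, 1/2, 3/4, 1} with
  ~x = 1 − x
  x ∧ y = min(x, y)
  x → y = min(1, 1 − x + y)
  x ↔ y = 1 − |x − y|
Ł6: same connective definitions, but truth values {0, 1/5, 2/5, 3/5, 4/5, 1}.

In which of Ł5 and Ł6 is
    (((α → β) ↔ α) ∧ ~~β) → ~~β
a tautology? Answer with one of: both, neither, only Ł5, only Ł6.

In Ł5: every assignment gives 1 — tautology.
In Ł6: every assignment gives 1 — tautology.

both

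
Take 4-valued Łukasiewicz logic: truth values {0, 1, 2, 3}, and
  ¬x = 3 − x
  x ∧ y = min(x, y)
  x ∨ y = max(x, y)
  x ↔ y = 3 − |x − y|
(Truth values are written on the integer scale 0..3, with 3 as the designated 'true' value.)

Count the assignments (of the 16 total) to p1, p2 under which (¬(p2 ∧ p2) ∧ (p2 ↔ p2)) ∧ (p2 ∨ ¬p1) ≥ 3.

p1 = 0, p2 = 0 ↦ 3  ≥
p1 = 0, p2 = 1 ↦ 2  <
p1 = 0, p2 = 2 ↦ 1  <
p1 = 0, p2 = 3 ↦ 0  <
p1 = 1, p2 = 0 ↦ 2  <
p1 = 1, p2 = 1 ↦ 2  <
p1 = 1, p2 = 2 ↦ 1  <
p1 = 1, p2 = 3 ↦ 0  <
p1 = 2, p2 = 0 ↦ 1  <
p1 = 2, p2 = 1 ↦ 1  <
p1 = 2, p2 = 2 ↦ 1  <
p1 = 2, p2 = 3 ↦ 0  <
p1 = 3, p2 = 0 ↦ 0  <
p1 = 3, p2 = 1 ↦ 1  <
p1 = 3, p2 = 2 ↦ 1  <
p1 = 3, p2 = 3 ↦ 0  <
So 1 of the 16 assignments meets the threshold.

1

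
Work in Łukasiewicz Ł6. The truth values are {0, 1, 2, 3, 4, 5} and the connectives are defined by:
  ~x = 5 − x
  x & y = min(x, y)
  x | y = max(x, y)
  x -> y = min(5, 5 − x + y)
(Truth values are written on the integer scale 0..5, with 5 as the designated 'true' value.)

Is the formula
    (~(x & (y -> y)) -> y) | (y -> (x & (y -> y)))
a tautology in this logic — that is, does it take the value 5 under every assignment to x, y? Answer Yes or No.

No

Counterexample: take x = 0, y = 1.
y -> y = 1 -> 1 = 5
x & (y -> y) = 0 & 5 = 0
~(x & (y -> y)) = ~0 = 5
~(x & (y -> y)) -> y = 5 -> 1 = 1
y -> y = 1 -> 1 = 5
x & (y -> y) = 0 & 5 = 0
y -> (x & (y -> y)) = 1 -> 0 = 4
(~(x & (y -> y)) -> y) | (y -> (x & (y -> y))) = 1 | 4 = 4
This gives 4 ≠ 5.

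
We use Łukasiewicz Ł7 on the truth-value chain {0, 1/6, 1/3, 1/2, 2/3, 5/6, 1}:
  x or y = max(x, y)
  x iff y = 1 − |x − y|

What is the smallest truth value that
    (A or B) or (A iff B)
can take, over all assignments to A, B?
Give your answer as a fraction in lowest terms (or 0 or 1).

1/2

Take A = 0, B = 1/2:
A or B = 0 or 1/2 = 1/2
A iff B = 0 iff 1/2 = 1/2
(A or B) or (A iff B) = 1/2 or 1/2 = 1/2
No assignment yields a value below 1/2, so this is the minimum.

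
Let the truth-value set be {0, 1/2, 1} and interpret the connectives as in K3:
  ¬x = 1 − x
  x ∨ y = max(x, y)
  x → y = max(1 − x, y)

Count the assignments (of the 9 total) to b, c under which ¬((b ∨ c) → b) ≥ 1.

b = 0, c = 0 ↦ 0  <
b = 0, c = 1/2 ↦ 1/2  <
b = 0, c = 1 ↦ 1  ≥
b = 1/2, c = 0 ↦ 1/2  <
b = 1/2, c = 1/2 ↦ 1/2  <
b = 1/2, c = 1 ↦ 1/2  <
b = 1, c = 0 ↦ 0  <
b = 1, c = 1/2 ↦ 0  <
b = 1, c = 1 ↦ 0  <
So 1 of the 9 assignments meets the threshold.

1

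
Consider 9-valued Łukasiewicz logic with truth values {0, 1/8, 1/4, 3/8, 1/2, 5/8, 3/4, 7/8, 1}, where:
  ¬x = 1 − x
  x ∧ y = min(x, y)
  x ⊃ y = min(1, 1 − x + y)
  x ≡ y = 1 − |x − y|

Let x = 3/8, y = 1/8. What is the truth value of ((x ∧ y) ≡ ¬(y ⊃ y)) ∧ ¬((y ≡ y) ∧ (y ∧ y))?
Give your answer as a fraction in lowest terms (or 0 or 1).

7/8

x ∧ y = 3/8 ∧ 1/8 = 1/8
y ⊃ y = 1/8 ⊃ 1/8 = 1
¬(y ⊃ y) = ¬1 = 0
(x ∧ y) ≡ ¬(y ⊃ y) = 1/8 ≡ 0 = 7/8
y ≡ y = 1/8 ≡ 1/8 = 1
y ∧ y = 1/8 ∧ 1/8 = 1/8
(y ≡ y) ∧ (y ∧ y) = 1 ∧ 1/8 = 1/8
¬((y ≡ y) ∧ (y ∧ y)) = ¬1/8 = 7/8
((x ∧ y) ≡ ¬(y ⊃ y)) ∧ ¬((y ≡ y) ∧ (y ∧ y)) = 7/8 ∧ 7/8 = 7/8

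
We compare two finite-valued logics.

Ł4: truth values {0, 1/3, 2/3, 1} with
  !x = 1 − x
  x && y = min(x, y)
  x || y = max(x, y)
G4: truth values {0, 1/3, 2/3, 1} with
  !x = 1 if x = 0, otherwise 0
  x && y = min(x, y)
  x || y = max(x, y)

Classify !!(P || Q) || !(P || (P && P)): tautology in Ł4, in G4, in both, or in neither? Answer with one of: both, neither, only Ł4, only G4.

only G4

In Ł4: at P = 1/3, Q = 0 the value is 2/3 — not a tautology.
In G4: every assignment gives 1 — tautology.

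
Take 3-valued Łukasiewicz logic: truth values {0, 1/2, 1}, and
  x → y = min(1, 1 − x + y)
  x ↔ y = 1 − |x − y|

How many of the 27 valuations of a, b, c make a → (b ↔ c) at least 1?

19

value 1: 19 assignments (counts)
value 1/2: 6 assignments
value 0: 2 assignments
So 19 of the 27 assignments meet the threshold.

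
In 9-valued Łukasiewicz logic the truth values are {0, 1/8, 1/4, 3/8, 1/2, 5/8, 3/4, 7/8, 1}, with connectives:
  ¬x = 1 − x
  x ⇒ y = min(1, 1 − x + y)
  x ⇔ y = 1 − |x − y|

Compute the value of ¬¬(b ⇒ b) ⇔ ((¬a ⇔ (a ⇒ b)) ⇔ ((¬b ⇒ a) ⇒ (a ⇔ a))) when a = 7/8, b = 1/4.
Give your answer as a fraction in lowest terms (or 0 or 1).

b ⇒ b = 1/4 ⇒ 1/4 = 1
¬(b ⇒ b) = ¬1 = 0
¬¬(b ⇒ b) = ¬0 = 1
¬a = ¬7/8 = 1/8
a ⇒ b = 7/8 ⇒ 1/4 = 3/8
¬a ⇔ (a ⇒ b) = 1/8 ⇔ 3/8 = 3/4
¬b = ¬1/4 = 3/4
¬b ⇒ a = 3/4 ⇒ 7/8 = 1
a ⇔ a = 7/8 ⇔ 7/8 = 1
(¬b ⇒ a) ⇒ (a ⇔ a) = 1 ⇒ 1 = 1
(¬a ⇔ (a ⇒ b)) ⇔ ((¬b ⇒ a) ⇒ (a ⇔ a)) = 3/4 ⇔ 1 = 3/4
¬¬(b ⇒ b) ⇔ ((¬a ⇔ (a ⇒ b)) ⇔ ((¬b ⇒ a) ⇒ (a ⇔ a))) = 1 ⇔ 3/4 = 3/4

3/4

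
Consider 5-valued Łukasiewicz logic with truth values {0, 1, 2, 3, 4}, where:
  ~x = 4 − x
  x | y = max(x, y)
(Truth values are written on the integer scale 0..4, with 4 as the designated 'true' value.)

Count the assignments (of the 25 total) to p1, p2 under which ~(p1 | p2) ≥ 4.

value 4: 1 assignment (counts)
value 3: 3 assignments
value 2: 5 assignments
value 1: 7 assignments
value 0: 9 assignments
So 1 of the 25 assignments meets the threshold.

1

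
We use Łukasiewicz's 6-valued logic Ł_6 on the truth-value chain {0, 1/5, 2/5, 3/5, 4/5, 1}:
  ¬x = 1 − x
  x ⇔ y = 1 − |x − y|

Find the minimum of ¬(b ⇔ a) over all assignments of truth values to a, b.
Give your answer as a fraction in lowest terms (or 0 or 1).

Take a = 0, b = 0:
b ⇔ a = 0 ⇔ 0 = 1
¬(b ⇔ a) = ¬1 = 0
No assignment yields a value below 0, so this is the minimum.

0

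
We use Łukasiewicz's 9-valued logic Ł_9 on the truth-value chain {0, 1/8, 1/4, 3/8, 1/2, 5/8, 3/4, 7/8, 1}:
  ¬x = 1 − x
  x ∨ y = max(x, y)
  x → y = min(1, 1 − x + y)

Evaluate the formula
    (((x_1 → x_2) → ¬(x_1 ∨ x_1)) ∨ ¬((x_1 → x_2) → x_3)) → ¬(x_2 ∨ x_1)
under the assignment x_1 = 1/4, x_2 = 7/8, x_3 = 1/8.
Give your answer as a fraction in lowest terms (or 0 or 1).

1/4

x_1 → x_2 = 1/4 → 7/8 = 1
x_1 ∨ x_1 = 1/4 ∨ 1/4 = 1/4
¬(x_1 ∨ x_1) = ¬1/4 = 3/4
(x_1 → x_2) → ¬(x_1 ∨ x_1) = 1 → 3/4 = 3/4
x_1 → x_2 = 1/4 → 7/8 = 1
(x_1 → x_2) → x_3 = 1 → 1/8 = 1/8
¬((x_1 → x_2) → x_3) = ¬1/8 = 7/8
((x_1 → x_2) → ¬(x_1 ∨ x_1)) ∨ ¬((x_1 → x_2) → x_3) = 3/4 ∨ 7/8 = 7/8
x_2 ∨ x_1 = 7/8 ∨ 1/4 = 7/8
¬(x_2 ∨ x_1) = ¬7/8 = 1/8
(((x_1 → x_2) → ¬(x_1 ∨ x_1)) ∨ ¬((x_1 → x_2) → x_3)) → ¬(x_2 ∨ x_1) = 7/8 → 1/8 = 1/4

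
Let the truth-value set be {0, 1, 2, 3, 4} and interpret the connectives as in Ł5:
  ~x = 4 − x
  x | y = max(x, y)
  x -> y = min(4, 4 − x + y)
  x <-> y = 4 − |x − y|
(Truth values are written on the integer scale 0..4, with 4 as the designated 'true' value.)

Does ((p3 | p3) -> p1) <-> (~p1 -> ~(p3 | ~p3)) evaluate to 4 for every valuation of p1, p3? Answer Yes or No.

No

Counterexample: take p1 = 0, p3 = 0.
p3 | p3 = 0 | 0 = 0
(p3 | p3) -> p1 = 0 -> 0 = 4
~p1 = ~0 = 4
~p3 = ~0 = 4
p3 | ~p3 = 0 | 4 = 4
~(p3 | ~p3) = ~4 = 0
~p1 -> ~(p3 | ~p3) = 4 -> 0 = 0
((p3 | p3) -> p1) <-> (~p1 -> ~(p3 | ~p3)) = 4 <-> 0 = 0
This gives 0 ≠ 4.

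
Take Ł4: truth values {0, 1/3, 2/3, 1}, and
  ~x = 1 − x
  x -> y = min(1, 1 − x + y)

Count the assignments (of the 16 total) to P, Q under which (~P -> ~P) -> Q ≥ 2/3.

8

P = 0, Q = 0 ↦ 0  <
P = 0, Q = 1/3 ↦ 1/3  <
P = 0, Q = 2/3 ↦ 2/3  ≥
P = 0, Q = 1 ↦ 1  ≥
P = 1/3, Q = 0 ↦ 0  <
P = 1/3, Q = 1/3 ↦ 1/3  <
P = 1/3, Q = 2/3 ↦ 2/3  ≥
P = 1/3, Q = 1 ↦ 1  ≥
P = 2/3, Q = 0 ↦ 0  <
P = 2/3, Q = 1/3 ↦ 1/3  <
P = 2/3, Q = 2/3 ↦ 2/3  ≥
P = 2/3, Q = 1 ↦ 1  ≥
P = 1, Q = 0 ↦ 0  <
P = 1, Q = 1/3 ↦ 1/3  <
P = 1, Q = 2/3 ↦ 2/3  ≥
P = 1, Q = 1 ↦ 1  ≥
So 8 of the 16 assignments meet the threshold.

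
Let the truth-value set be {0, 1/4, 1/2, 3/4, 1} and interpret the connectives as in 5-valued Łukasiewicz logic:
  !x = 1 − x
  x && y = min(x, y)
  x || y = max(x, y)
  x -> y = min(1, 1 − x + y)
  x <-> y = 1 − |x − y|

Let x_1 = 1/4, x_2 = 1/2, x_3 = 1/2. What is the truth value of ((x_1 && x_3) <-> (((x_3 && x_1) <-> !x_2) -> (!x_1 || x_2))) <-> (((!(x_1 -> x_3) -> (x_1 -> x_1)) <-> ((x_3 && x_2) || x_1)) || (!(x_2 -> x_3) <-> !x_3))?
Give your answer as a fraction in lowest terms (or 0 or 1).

3/4

x_1 && x_3 = 1/4 && 1/2 = 1/4
x_3 && x_1 = 1/2 && 1/4 = 1/4
!x_2 = !1/2 = 1/2
(x_3 && x_1) <-> !x_2 = 1/4 <-> 1/2 = 3/4
!x_1 = !1/4 = 3/4
!x_1 || x_2 = 3/4 || 1/2 = 3/4
((x_3 && x_1) <-> !x_2) -> (!x_1 || x_2) = 3/4 -> 3/4 = 1
(x_1 && x_3) <-> (((x_3 && x_1) <-> !x_2) -> (!x_1 || x_2)) = 1/4 <-> 1 = 1/4
x_1 -> x_3 = 1/4 -> 1/2 = 1
!(x_1 -> x_3) = !1 = 0
x_1 -> x_1 = 1/4 -> 1/4 = 1
!(x_1 -> x_3) -> (x_1 -> x_1) = 0 -> 1 = 1
x_3 && x_2 = 1/2 && 1/2 = 1/2
(x_3 && x_2) || x_1 = 1/2 || 1/4 = 1/2
(!(x_1 -> x_3) -> (x_1 -> x_1)) <-> ((x_3 && x_2) || x_1) = 1 <-> 1/2 = 1/2
x_2 -> x_3 = 1/2 -> 1/2 = 1
!(x_2 -> x_3) = !1 = 0
!x_3 = !1/2 = 1/2
!(x_2 -> x_3) <-> !x_3 = 0 <-> 1/2 = 1/2
((!(x_1 -> x_3) -> (x_1 -> x_1)) <-> ((x_3 && x_2) || x_1)) || (!(x_2 -> x_3) <-> !x_3) = 1/2 || 1/2 = 1/2
((x_1 && x_3) <-> (((x_3 && x_1) <-> !x_2) -> (!x_1 || x_2))) <-> (((!(x_1 -> x_3) -> (x_1 -> x_1)) <-> ((x_3 && x_2) || x_1)) || (!(x_2 -> x_3) <-> !x_3)) = 1/4 <-> 1/2 = 3/4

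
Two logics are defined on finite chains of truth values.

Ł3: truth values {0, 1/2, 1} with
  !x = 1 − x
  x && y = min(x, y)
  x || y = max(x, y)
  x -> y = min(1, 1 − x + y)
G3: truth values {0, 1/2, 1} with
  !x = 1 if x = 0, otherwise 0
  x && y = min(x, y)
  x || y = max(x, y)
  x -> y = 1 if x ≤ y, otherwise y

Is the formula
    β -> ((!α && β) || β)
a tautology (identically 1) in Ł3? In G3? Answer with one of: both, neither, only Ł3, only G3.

In Ł3: every assignment gives 1 — tautology.
In G3: every assignment gives 1 — tautology.

both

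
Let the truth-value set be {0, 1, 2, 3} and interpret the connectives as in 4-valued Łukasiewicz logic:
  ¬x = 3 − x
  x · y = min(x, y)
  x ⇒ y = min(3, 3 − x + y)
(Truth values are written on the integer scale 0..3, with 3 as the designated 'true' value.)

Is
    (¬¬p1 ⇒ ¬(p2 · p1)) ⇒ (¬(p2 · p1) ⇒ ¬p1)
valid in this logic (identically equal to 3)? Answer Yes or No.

No

Counterexample: take p1 = 1, p2 = 0.
¬p1 = ¬1 = 2
¬¬p1 = ¬2 = 1
p2 · p1 = 0 · 1 = 0
¬(p2 · p1) = ¬0 = 3
¬¬p1 ⇒ ¬(p2 · p1) = 1 ⇒ 3 = 3
p2 · p1 = 0 · 1 = 0
¬(p2 · p1) = ¬0 = 3
¬p1 = ¬1 = 2
¬(p2 · p1) ⇒ ¬p1 = 3 ⇒ 2 = 2
(¬¬p1 ⇒ ¬(p2 · p1)) ⇒ (¬(p2 · p1) ⇒ ¬p1) = 3 ⇒ 2 = 2
This gives 2 ≠ 3.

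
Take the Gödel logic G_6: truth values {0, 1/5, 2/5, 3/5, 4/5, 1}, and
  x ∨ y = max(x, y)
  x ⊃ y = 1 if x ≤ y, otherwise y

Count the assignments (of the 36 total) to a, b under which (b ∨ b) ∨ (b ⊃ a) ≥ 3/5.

33

value 1: 26 assignments (counts)
value 4/5: 4 assignments (counts)
value 3/5: 3 assignments (counts)
value 2/5: 2 assignments
value 1/5: 1 assignment
So 33 of the 36 assignments meet the threshold.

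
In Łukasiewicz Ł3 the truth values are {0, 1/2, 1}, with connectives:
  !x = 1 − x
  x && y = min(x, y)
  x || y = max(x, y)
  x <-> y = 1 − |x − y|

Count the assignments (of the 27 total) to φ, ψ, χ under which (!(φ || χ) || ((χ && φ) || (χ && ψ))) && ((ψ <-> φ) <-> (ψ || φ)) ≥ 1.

value 1: 2 assignments (counts)
value 1/2: 14 assignments
value 0: 11 assignments
So 2 of the 27 assignments meet the threshold.

2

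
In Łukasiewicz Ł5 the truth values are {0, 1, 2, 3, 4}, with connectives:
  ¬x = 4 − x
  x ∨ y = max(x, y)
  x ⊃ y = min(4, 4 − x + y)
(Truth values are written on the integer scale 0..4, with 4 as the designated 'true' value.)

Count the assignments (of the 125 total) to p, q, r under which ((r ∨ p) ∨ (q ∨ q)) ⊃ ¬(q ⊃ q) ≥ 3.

8

value 4: 1 assignment (counts)
value 3: 7 assignments (counts)
value 2: 19 assignments
value 1: 37 assignments
value 0: 61 assignments
So 8 of the 125 assignments meet the threshold.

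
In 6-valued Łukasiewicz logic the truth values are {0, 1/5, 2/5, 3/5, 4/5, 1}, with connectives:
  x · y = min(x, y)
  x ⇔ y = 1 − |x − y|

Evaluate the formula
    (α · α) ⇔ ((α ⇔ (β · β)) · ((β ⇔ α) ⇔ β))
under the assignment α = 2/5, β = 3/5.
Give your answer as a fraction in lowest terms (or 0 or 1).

3/5

α · α = 2/5 · 2/5 = 2/5
β · β = 3/5 · 3/5 = 3/5
α ⇔ (β · β) = 2/5 ⇔ 3/5 = 4/5
β ⇔ α = 3/5 ⇔ 2/5 = 4/5
(β ⇔ α) ⇔ β = 4/5 ⇔ 3/5 = 4/5
(α ⇔ (β · β)) · ((β ⇔ α) ⇔ β) = 4/5 · 4/5 = 4/5
(α · α) ⇔ ((α ⇔ (β · β)) · ((β ⇔ α) ⇔ β)) = 2/5 ⇔ 4/5 = 3/5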